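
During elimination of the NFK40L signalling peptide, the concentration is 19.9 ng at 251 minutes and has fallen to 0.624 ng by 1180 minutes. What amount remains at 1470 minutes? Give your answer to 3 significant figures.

Over Δt = 1180 − 251 = 929 minutes, the level fell by a factor of 19.9/0.624 ≈ 31.891.
n = log₂(31.891) ≈ 4.9951 half-lives, so t½ = 929/4.9951 ≈ 185.98 minutes.
From t = 1180 to t = 1470: 0.624 × (1/2)^((1470−1180)/185.98) ≈ 0.21174 ng.

0.212 ng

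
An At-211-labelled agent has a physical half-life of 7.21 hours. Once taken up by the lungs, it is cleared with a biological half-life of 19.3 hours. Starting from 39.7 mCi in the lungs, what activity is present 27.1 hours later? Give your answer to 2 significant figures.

1.1 mCi

1/t_eff = 1/t_phys + 1/t_biol = 1/7.21 + 1/19.3 = 0.19051 per hour.
t_eff = 7.21 × 19.3 / (7.21 + 19.3) ≈ 5.2491 hours.
Remaining = 39.7 × (1/2)^(27.1/5.2491) = 39.7 × (1/2)^5.1628 ≈ 1.1082 mCi.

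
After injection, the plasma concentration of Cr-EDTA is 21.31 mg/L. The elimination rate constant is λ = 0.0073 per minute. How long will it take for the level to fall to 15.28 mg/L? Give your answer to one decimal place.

t½ = ln 2 / λ = 0.69315 / 0.0073 ≈ 94.952 minutes.
Fraction remaining = 15.28/21.31 ≈ 0.71703.
n = log₂(21.31/15.28) = ln(1.3946)/ln 2 ≈ 0.47989 half-lives.
t = n × t½ = 0.47989 × 94.952 ≈ 45.566 minutes.

45.6 minutes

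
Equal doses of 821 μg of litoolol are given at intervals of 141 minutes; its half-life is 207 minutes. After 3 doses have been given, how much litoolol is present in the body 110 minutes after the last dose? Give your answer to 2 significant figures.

The 3 doses were given 392, 251, 110 minutes ago.
Total = 821·(1/2)^(392/207) + 821·(1/2)^(251/207) + 821·(1/2)^(110/207)
      = 220.94 + 354.26 + 568.04 ≈ 1143.2 μg.

1100 μg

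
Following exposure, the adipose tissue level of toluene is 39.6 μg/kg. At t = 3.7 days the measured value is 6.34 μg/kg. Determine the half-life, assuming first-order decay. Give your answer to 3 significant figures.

A/A₀ = 6.34/39.6 ≈ 0.1601.
n = log₂(6.2461) ≈ 2.6429 half-lives elapsed in 3.7 days.
t½ = 3.7/2.6429 ≈ 1.4 days.

1.40 days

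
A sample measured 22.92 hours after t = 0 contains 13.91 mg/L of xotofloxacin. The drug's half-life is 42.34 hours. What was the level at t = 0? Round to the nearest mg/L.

Number of half-lives elapsed: n = 22.92/42.34 ≈ 0.54133.
A₀ = A × 2^n = 13.91 × 2^0.54133 = 13.91 × 1.4553 ≈ 20.243 mg/L.

20 mg/L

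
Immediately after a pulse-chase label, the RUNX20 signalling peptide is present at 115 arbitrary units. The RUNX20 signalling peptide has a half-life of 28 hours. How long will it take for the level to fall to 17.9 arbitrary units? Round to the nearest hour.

Fraction remaining = 17.9/115 ≈ 0.15565.
n = log₂(115/17.9) = ln(6.4246)/ln 2 ≈ 2.6836 half-lives.
t = n × t½ = 2.6836 × 28 ≈ 75.141 hours.

75 hours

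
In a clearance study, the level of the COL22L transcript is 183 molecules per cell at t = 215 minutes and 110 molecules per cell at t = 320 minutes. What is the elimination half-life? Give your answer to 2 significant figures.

140 minutes

Over Δt = 320 − 215 = 105 minutes, the level fell by a factor of 183/110 ≈ 1.6636.
n = log₂(1.6636) ≈ 0.73434 half-lives, so t½ = 105/0.73434 ≈ 142.99 minutes.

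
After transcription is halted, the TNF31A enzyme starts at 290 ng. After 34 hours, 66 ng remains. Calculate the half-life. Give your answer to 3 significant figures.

15.9 hours

A/A₀ = 66/290 ≈ 0.22759.
n = log₂(4.3939) ≈ 2.1355 half-lives elapsed in 34 hours.
t½ = 34/2.1355 ≈ 15.921 hours.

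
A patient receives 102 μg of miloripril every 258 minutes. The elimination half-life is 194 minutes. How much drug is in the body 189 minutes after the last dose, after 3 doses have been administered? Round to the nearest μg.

The 3 doses were given 705, 447, 189 minutes ago.
Total = 102·(1/2)^(705/194) + 102·(1/2)^(447/194) + 102·(1/2)^(189/194)
      = 8.2158 + 20.653 + 51.919 ≈ 80.788 μg.

81 μg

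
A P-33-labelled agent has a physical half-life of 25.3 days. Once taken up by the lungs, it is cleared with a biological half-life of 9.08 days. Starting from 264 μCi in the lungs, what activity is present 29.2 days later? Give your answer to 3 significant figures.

12.8 μCi

1/t_eff = 1/t_phys + 1/t_biol = 1/25.3 + 1/9.08 = 0.14966 per day.
t_eff = 25.3 × 9.08 / (25.3 + 9.08) ≈ 6.6819 days.
Remaining = 264 × (1/2)^(29.2/6.6819) = 264 × (1/2)^4.37 ≈ 12.767 μCi.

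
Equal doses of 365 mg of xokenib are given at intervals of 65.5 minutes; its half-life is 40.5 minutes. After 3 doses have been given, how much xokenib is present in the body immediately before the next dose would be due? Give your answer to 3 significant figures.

170 mg

The 3 doses were given 196.5, 131, 65.5 minutes ago.
Total = 365·(1/2)^(196.5/40.5) + 365·(1/2)^(131/40.5) + 365·(1/2)^(65.5/40.5)
      = 12.64 + 38.778 + 118.97 ≈ 170.39 mg.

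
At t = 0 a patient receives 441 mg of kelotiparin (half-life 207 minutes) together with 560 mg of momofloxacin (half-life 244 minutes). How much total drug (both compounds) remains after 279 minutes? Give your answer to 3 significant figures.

kelotiparin: 441 × (1/2)^(279/207) = 441 × (1/2)^1.3478 ≈ 173.26 mg.
momofloxacin: 560 × (1/2)^(279/244) = 560 × (1/2)^1.1434 ≈ 253.5 mg.
Total = 173.26 + 253.5 ≈ 426.76 mg.

427 mg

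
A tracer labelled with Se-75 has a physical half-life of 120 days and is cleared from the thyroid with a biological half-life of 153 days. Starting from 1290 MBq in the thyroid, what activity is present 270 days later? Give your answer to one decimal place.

79.8 MBq

1/t_eff = 1/t_phys + 1/t_biol = 1/120 + 1/153 = 0.014869 per day.
t_eff = 120 × 153 / (120 + 153) ≈ 67.253 days.
Remaining = 1290 × (1/2)^(270/67.253) = 1290 × (1/2)^4.0147 ≈ 79.807 MBq.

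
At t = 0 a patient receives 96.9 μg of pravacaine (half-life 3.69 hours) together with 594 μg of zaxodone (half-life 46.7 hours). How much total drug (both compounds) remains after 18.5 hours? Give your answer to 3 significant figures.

pravacaine: 96.9 × (1/2)^(18.5/3.69) = 96.9 × (1/2)^5.0136 ≈ 2.9998 μg.
zaxodone: 594 × (1/2)^(18.5/46.7) = 594 × (1/2)^0.39615 ≈ 451.37 μg.
Total = 2.9998 + 451.37 ≈ 454.37 μg.

454 μg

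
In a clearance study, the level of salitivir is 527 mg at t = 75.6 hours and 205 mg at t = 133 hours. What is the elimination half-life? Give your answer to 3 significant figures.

42.1 hours

Over Δt = 133 − 75.6 = 57.4 hours, the level fell by a factor of 527/205 ≈ 2.5707.
n = log₂(2.5707) ≈ 1.3622 half-lives, so t½ = 57.4/1.3622 ≈ 42.138 hours.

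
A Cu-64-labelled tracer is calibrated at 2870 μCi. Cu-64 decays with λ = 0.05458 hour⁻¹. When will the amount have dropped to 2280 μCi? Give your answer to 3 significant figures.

t½ = ln 2 / λ = 0.69315 / 0.05458 ≈ 12.7 hours.
Fraction remaining = 2280/2870 ≈ 0.79443.
n = log₂(2870/2280) = ln(1.2588)/ln 2 ≈ 0.33202 half-lives.
t = n × t½ = 0.33202 × 12.7 ≈ 4.2165 hours.

4.22 hours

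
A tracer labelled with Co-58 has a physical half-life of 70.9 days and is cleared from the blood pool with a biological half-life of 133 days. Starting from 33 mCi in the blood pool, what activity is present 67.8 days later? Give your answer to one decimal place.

1/t_eff = 1/t_phys + 1/t_biol = 1/70.9 + 1/133 = 0.021623 per day.
t_eff = 70.9 × 133 / (70.9 + 133) ≈ 46.247 days.
Remaining = 33 × (1/2)^(67.8/46.247) = 33 × (1/2)^1.4661 ≈ 11.945 mCi.

11.9 mCi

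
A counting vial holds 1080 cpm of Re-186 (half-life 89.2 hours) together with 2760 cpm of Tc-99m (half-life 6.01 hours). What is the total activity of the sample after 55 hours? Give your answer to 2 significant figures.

710 cpm

Re-186: 1080 × (1/2)^(55/89.2) = 1080 × (1/2)^0.61659 ≈ 704.39 cpm.
Tc-99m: 2760 × (1/2)^(55/6.01) = 2760 × (1/2)^9.1514 ≈ 4.8535 cpm.
Total = 704.39 + 4.8535 ≈ 709.24 cpm.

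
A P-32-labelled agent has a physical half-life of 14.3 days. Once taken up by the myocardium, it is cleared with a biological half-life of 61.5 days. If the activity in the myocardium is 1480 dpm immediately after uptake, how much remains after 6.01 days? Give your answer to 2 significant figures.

1000 dpm

1/t_eff = 1/t_phys + 1/t_biol = 1/14.3 + 1/61.5 = 0.08619 per day.
t_eff = 14.3 × 61.5 / (14.3 + 61.5) ≈ 11.602 days.
Remaining = 1480 × (1/2)^(6.01/11.602) = 1480 × (1/2)^0.518 ≈ 1033.5 dpm.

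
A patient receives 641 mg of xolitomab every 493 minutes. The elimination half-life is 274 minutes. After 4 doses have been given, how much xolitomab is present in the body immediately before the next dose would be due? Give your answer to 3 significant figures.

The 4 doses were given 1972, 1479, 986, 493 minutes ago.
Total = 641·(1/2)^(1972/274) + 641·(1/2)^(1479/274) + 641·(1/2)^(986/274) + 641·(1/2)^(493/274)
      = 4.3684 + 15.204 + 52.916 + 184.17 ≈ 256.66 mg.

257 mg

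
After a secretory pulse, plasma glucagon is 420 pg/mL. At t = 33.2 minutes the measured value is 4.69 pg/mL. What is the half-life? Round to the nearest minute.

A/A₀ = 4.69/420 ≈ 0.011167.
n = log₂(89.552) ≈ 6.4847 half-lives elapsed in 33.2 minutes.
t½ = 33.2/6.4847 ≈ 5.1198 minutes.

5 minutes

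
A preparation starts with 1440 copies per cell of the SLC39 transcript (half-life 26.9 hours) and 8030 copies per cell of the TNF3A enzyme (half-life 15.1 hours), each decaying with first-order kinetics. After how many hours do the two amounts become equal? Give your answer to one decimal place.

Set 1440·(1/2)^(t/26.9) = 8030·(1/2)^(t/15.1).
Taking log₂: log₂(1440/8030) = t·(1/26.9 − 1/15.1).
log₂(0.17933) = -2.4793; 1/26.9 − 1/15.1 = -0.02905.
t = -2.4793 / -0.02905 ≈ 85.346 hours.

85.3 hours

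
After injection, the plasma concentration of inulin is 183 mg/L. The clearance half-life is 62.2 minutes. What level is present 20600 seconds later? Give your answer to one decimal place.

Convert the elapsed time: 20600 seconds = 343.333 minutes.
Number of half-lives: n = 343.333/62.2 ≈ 5.5198.
Remaining = 183 × (1/2)^5.5198 = 183 × 0.021795 ≈ 3.9886 mg/L.

4.0 mg/L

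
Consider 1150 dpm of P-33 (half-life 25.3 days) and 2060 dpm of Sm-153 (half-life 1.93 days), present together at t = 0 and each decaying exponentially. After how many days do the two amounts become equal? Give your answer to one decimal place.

Set 1150·(1/2)^(t/25.3) = 2060·(1/2)^(t/1.93).
Taking log₂: log₂(1150/2060) = t·(1/25.3 − 1/1.93).
log₂(0.55825) = -0.84101; 1/25.3 − 1/1.93 = -0.47861.
t = -0.84101 / -0.47861 ≈ 1.7572 days.

1.8 days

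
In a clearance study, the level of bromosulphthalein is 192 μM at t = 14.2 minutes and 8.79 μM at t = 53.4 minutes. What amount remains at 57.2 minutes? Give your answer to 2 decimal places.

Over Δt = 53.4 − 14.2 = 39.2 minutes, the level fell by a factor of 192/8.79 ≈ 21.843.
n = log₂(21.843) ≈ 4.4491 half-lives, so t½ = 39.2/4.4491 ≈ 8.8108 minutes.
From t = 53.4 to t = 57.2: 8.79 × (1/2)^((57.2−53.4)/8.8108) ≈ 6.5186 μM.

6.52 μM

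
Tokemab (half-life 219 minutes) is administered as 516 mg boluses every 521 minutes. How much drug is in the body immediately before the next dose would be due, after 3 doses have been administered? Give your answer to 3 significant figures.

The 3 doses were given 1563, 1042, 521 minutes ago.
Total = 516·(1/2)^(1563/219) + 516·(1/2)^(1042/219) + 516·(1/2)^(521/219)
      = 3.6661 + 19.07 + 99.197 ≈ 121.93 mg.

122 mg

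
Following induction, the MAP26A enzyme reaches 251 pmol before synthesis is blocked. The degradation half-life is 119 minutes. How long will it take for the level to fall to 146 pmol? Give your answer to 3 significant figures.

93.0 minutes

Fraction remaining = 146/251 ≈ 0.58167.
n = log₂(251/146) = ln(1.7192)/ln 2 ≈ 0.78172 half-lives.
t = n × t½ = 0.78172 × 119 ≈ 93.025 minutes.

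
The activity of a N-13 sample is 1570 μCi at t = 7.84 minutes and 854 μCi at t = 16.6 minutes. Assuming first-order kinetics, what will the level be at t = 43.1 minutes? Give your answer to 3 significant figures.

135 μCi

Over Δt = 16.6 − 7.84 = 8.76 minutes, the level fell by a factor of 1570/854 ≈ 1.8384.
n = log₂(1.8384) ≈ 0.87846 half-lives, so t½ = 8.76/0.87846 ≈ 9.972 minutes.
From t = 16.6 to t = 43.1: 854 × (1/2)^((43.1−16.6)/9.972) ≈ 135.36 μCi.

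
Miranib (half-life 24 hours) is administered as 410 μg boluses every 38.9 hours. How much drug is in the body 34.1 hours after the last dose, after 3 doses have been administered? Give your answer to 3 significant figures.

219 μg

The 3 doses were given 111.9, 73, 34.1 hours ago.
Total = 410·(1/2)^(111.9/24) + 410·(1/2)^(73/24) + 410·(1/2)^(34.1/24)
      = 16.189 + 49.791 + 153.13 ≈ 219.11 μg.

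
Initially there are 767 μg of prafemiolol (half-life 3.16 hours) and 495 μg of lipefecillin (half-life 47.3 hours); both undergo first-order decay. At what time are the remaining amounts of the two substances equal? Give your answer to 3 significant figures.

Set 767·(1/2)^(t/3.16) = 495·(1/2)^(t/47.3).
Taking log₂: log₂(767/495) = t·(1/3.16 − 1/47.3).
log₂(1.5495) = 0.6318; 1/3.16 − 1/47.3 = 0.29531.
t = 0.6318 / 0.29531 ≈ 2.1394 hours.

2.14 hours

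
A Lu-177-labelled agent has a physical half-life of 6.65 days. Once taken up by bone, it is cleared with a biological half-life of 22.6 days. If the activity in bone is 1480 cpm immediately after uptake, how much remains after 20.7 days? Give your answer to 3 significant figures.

1/t_eff = 1/t_phys + 1/t_biol = 1/6.65 + 1/22.6 = 0.19462 per day.
t_eff = 6.65 × 22.6 / (6.65 + 22.6) ≈ 5.1381 days.
Remaining = 1480 × (1/2)^(20.7/5.1381) = 1480 × (1/2)^4.0287 ≈ 90.677 cpm.

90.7 cpm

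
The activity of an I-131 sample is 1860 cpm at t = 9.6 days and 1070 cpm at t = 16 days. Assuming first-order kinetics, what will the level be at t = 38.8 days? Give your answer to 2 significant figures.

Over Δt = 16 − 9.6 = 6.4 days, the level fell by a factor of 1860/1070 ≈ 1.7383.
n = log₂(1.7383) ≈ 0.79769 half-lives, so t½ = 6.4/0.79769 ≈ 8.0231 days.
From t = 16 to t = 38.8: 1070 × (1/2)^((38.8−16)/8.0231) ≈ 149.25 cpm.

150 cpm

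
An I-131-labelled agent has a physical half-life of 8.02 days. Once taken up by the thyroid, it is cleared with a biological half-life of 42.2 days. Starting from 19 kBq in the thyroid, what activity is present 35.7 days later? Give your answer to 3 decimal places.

1/t_eff = 1/t_phys + 1/t_biol = 1/8.02 + 1/42.2 = 0.14838 per day.
t_eff = 8.02 × 42.2 / (8.02 + 42.2) ≈ 6.7392 days.
Remaining = 19 × (1/2)^(35.7/6.7392) = 19 × (1/2)^5.2973 ≈ 0.48316 kBq.

0.483 kBq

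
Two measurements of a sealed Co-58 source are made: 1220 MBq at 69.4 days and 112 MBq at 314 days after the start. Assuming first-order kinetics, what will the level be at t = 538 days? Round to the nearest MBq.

Over Δt = 314 − 69.4 = 244.6 days, the level fell by a factor of 1220/112 ≈ 10.893.
n = log₂(10.893) ≈ 3.4453 half-lives, so t½ = 244.6/3.4453 ≈ 70.995 days.
From t = 314 to t = 538: 112 × (1/2)^((538−314)/70.995) ≈ 12.573 MBq.

13 MBq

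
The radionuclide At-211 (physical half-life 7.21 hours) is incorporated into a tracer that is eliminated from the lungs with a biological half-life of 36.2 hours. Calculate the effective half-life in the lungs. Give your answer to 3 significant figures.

6.01 hours

1/t_eff = 1/t_phys + 1/t_biol = 1/7.21 + 1/36.2 = 0.16632 per hour.
t_eff = 7.21 × 36.2 / (7.21 + 36.2) ≈ 6.0125 hours.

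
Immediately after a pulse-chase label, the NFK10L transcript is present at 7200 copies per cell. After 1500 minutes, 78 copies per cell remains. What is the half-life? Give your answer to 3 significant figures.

A/A₀ = 78/7200 ≈ 0.010833.
n = log₂(92.308) ≈ 6.5284 half-lives elapsed in 1500 minutes.
t½ = 1500/6.5284 ≈ 229.77 minutes.

230 minutes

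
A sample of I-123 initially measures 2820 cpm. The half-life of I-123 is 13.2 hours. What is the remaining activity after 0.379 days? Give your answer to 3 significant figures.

Convert the elapsed time: 0.379 days = 9.096 hours.
Number of half-lives: n = 9.096/13.2 ≈ 0.68909.
Remaining = 2820 × (1/2)^0.68909 = 2820 × 0.62024 ≈ 1749.1 cpm.

1750 cpm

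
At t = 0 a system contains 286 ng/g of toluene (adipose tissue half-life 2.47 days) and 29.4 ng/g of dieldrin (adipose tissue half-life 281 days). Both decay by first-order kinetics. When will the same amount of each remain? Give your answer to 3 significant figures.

8.18 days

Set 286·(1/2)^(t/2.47) = 29.4·(1/2)^(t/281).
Taking log₂: log₂(286/29.4) = t·(1/2.47 − 1/281).
log₂(9.7279) = 3.2821; 1/2.47 − 1/281 = 0.4013.
t = 3.2821 / 0.4013 ≈ 8.1787 days.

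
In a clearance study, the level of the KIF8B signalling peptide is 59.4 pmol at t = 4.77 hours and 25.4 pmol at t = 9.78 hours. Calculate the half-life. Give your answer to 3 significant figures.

4.09 hours

Over Δt = 9.78 − 4.77 = 5.01 hours, the level fell by a factor of 59.4/25.4 ≈ 2.3386.
n = log₂(2.3386) ≈ 1.2256 half-lives, so t½ = 5.01/1.2256 ≈ 4.0877 hours.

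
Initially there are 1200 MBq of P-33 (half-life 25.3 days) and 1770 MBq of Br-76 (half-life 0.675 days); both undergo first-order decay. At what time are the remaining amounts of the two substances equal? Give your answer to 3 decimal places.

0.389 days

Set 1200·(1/2)^(t/25.3) = 1770·(1/2)^(t/0.675).
Taking log₂: log₂(1200/1770) = t·(1/25.3 − 1/0.675).
log₂(0.67797) = -0.56071; 1/25.3 − 1/0.675 = -1.442.
t = -0.56071 / -1.442 ≈ 0.38886 days.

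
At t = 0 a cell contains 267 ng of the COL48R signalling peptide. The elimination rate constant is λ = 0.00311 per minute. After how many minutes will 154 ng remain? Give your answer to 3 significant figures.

177 minutes

t½ = ln 2 / λ = 0.69315 / 0.00311 ≈ 222.88 minutes.
Fraction remaining = 154/267 ≈ 0.57678.
n = log₂(267/154) = ln(1.7338)/ln 2 ≈ 0.79391 half-lives.
t = n × t½ = 0.79391 × 222.88 ≈ 176.94 minutes.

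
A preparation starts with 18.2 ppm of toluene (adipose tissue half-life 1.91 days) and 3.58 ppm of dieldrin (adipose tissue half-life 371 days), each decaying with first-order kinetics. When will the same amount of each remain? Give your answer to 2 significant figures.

4.5 days

Set 18.2·(1/2)^(t/1.91) = 3.58·(1/2)^(t/371).
Taking log₂: log₂(18.2/3.58) = t·(1/1.91 − 1/371).
log₂(5.0838) = 2.3459; 1/1.91 − 1/371 = 0.52086.
t = 2.3459 / 0.52086 ≈ 4.5039 days.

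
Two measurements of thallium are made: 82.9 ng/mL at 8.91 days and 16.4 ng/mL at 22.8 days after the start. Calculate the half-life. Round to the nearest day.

Over Δt = 22.8 − 8.91 = 13.89 days, the level fell by a factor of 82.9/16.4 ≈ 5.0549.
n = log₂(5.0549) ≈ 2.3377 half-lives, so t½ = 13.89/2.3377 ≈ 5.9418 days.

6 days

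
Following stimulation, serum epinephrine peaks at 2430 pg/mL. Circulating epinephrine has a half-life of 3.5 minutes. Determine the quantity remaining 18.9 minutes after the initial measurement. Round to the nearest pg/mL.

Number of half-lives: n = 18.9/3.5 ≈ 5.4.
Remaining = 2430 × (1/2)^5.4 = 2430 × 0.023683 ≈ 57.55 pg/mL.

58 pg/mL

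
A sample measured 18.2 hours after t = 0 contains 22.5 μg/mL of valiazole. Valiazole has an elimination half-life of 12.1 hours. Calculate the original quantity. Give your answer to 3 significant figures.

63.8 μg/mL

Number of half-lives elapsed: n = 18.2/12.1 ≈ 1.5041.
A₀ = A × 2^n = 22.5 × 2^1.5041 = 22.5 × 2.8365 ≈ 63.822 μg/mL.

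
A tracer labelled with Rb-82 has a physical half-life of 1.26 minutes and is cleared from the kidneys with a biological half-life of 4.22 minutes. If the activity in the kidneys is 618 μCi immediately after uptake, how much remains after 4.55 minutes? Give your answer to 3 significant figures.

24.0 μCi

1/t_eff = 1/t_phys + 1/t_biol = 1/1.26 + 1/4.22 = 1.0306 per minute.
t_eff = 1.26 × 4.22 / (1.26 + 4.22) ≈ 0.97029 minutes.
Remaining = 618 × (1/2)^(4.55/0.97029) = 618 × (1/2)^4.6893 ≈ 23.953 μCi.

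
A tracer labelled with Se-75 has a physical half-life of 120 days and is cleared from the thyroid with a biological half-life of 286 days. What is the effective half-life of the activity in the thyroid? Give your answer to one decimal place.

84.5 days

1/t_eff = 1/t_phys + 1/t_biol = 1/120 + 1/286 = 0.01183 per day.
t_eff = 120 × 286 / (120 + 286) ≈ 84.532 days.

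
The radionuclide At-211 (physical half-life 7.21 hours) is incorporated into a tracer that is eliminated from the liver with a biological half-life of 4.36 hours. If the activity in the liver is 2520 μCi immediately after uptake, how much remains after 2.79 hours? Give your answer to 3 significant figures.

1240 μCi

1/t_eff = 1/t_phys + 1/t_biol = 1/7.21 + 1/4.36 = 0.36805 per hour.
t_eff = 7.21 × 4.36 / (7.21 + 4.36) ≈ 2.717 hours.
Remaining = 2520 × (1/2)^(2.79/2.717) = 2520 × (1/2)^1.0269 ≈ 1236.7 μCi.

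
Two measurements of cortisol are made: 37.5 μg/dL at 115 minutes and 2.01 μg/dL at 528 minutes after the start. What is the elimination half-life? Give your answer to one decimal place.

97.8 minutes

Over Δt = 528 − 115 = 413 minutes, the level fell by a factor of 37.5/2.01 ≈ 18.657.
n = log₂(18.657) ≈ 4.2216 half-lives, so t½ = 413/4.2216 ≈ 97.83 minutes.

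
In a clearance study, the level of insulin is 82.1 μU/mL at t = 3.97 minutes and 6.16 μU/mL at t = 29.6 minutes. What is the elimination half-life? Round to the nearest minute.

7 minutes

Over Δt = 29.6 − 3.97 = 25.63 minutes, the level fell by a factor of 82.1/6.16 ≈ 13.328.
n = log₂(13.328) ≈ 3.7364 half-lives, so t½ = 25.63/3.7364 ≈ 6.8596 minutes.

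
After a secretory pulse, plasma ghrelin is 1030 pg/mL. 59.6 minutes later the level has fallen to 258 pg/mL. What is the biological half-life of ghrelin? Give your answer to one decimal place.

A/A₀ = 258/1030 ≈ 0.25049.
n = log₂(3.9922) ≈ 1.9972 half-lives elapsed in 59.6 minutes.
t½ = 59.6/1.9972 ≈ 29.842 minutes.

29.8 minutes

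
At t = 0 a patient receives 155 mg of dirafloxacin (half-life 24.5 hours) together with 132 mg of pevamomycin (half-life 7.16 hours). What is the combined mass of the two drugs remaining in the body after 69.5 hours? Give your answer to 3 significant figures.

21.9 mg

dirafloxacin: 155 × (1/2)^(69.5/24.5) = 155 × (1/2)^2.8367 ≈ 21.696 mg.
pevamomycin: 132 × (1/2)^(69.5/7.16) = 132 × (1/2)^9.7067 ≈ 0.15797 mg.
Total = 21.696 + 0.15797 ≈ 21.854 mg.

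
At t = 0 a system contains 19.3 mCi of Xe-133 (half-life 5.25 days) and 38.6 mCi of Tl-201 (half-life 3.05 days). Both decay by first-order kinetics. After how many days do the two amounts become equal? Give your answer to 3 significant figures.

Set 19.3·(1/2)^(t/5.25) = 38.6·(1/2)^(t/3.05).
Taking log₂: log₂(19.3/38.6) = t·(1/5.25 − 1/3.05).
log₂(0.5) = -1; 1/5.25 − 1/3.05 = -0.13739.
t = -1 / -0.13739 ≈ 7.2784 days.

7.28 days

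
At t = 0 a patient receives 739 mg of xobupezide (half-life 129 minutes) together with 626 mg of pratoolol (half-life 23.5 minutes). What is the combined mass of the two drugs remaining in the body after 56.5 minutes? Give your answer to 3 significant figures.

xobupezide: 739 × (1/2)^(56.5/129) = 739 × (1/2)^0.43798 ≈ 545.5 mg.
pratoolol: 626 × (1/2)^(56.5/23.5) = 626 × (1/2)^2.4043 ≈ 118.26 mg.
Total = 545.5 + 118.26 ≈ 663.76 mg.

664 mg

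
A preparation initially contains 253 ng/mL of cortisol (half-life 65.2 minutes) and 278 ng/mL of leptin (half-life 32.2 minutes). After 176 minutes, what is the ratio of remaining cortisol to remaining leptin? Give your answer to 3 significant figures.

cortisol: 253 × (1/2)^(176/65.2) = 253 × (1/2)^2.6994 ≈ 38.952 ng/mL.
leptin: 278 × (1/2)^(176/32.2) = 278 × (1/2)^5.4658 ≈ 6.2902 ng/mL.
Ratio ≈ 38.952 / 6.2902 ≈ 6.1924.

6.19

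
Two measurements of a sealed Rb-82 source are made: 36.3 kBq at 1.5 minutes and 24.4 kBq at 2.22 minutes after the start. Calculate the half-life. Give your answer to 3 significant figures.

1.26 minutes

Over Δt = 2.22 − 1.5 = 0.72 minutes, the level fell by a factor of 36.3/24.4 ≈ 1.4877.
n = log₂(1.4877) ≈ 0.57309 half-lives, so t½ = 0.72/0.57309 ≈ 1.2564 minutes.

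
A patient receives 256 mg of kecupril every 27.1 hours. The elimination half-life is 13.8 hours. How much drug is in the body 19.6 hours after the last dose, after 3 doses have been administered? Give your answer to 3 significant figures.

The 3 doses were given 73.8, 46.7, 19.6 hours ago.
Total = 256·(1/2)^(73.8/13.8) + 256·(1/2)^(46.7/13.8) + 256·(1/2)^(19.6/13.8)
      = 6.2861 + 24.521 + 95.651 ≈ 126.46 mg.

126 mg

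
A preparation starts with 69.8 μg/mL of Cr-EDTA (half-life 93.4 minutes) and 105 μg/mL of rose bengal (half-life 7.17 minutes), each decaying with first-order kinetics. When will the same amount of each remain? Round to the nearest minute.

Set 69.8·(1/2)^(t/93.4) = 105·(1/2)^(t/7.17).
Taking log₂: log₂(69.8/105) = t·(1/93.4 − 1/7.17).
log₂(0.66476) = -0.58909; 1/93.4 − 1/7.17 = -0.12876.
t = -0.58909 / -0.12876 ≈ 4.575 minutes.

5 minutes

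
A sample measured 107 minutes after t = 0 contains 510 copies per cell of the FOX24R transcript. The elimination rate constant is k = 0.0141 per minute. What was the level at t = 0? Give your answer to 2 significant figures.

t½ = ln 2 / k = 0.69315 / 0.0141 ≈ 49.159 minutes.
Number of half-lives elapsed: n = 107/49.159 ≈ 2.1766.
A₀ = A × 2^n = 510 × 2^2.1766 = 510 × 4.5208 ≈ 2305.6 copies per cell.

2300 copies per cell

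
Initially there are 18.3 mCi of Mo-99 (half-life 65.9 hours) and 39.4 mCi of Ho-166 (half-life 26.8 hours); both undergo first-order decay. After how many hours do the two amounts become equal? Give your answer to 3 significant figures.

Set 18.3·(1/2)^(t/65.9) = 39.4·(1/2)^(t/26.8).
Taking log₂: log₂(18.3/39.4) = t·(1/65.9 − 1/26.8).
log₂(0.46447) = -1.1064; 1/65.9 − 1/26.8 = -0.022139.
t = -1.1064 / -0.022139 ≈ 49.973 hours.

50.0 hours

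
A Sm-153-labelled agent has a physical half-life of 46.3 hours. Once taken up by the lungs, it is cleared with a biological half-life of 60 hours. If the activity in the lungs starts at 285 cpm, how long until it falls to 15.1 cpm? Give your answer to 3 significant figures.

1/t_eff = 1/t_phys + 1/t_biol = 1/46.3 + 1/60 = 0.038265 per hour.
t_eff = 46.3 × 60 / (46.3 + 60) ≈ 26.134 hours.
n = log₂(285/15.1) ≈ 4.2383; t = 4.2383 × 26.134 ≈ 110.76 hours.

111 hours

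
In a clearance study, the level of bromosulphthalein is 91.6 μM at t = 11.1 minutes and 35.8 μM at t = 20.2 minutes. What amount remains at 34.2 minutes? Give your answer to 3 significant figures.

Over Δt = 20.2 − 11.1 = 9.1 minutes, the level fell by a factor of 91.6/35.8 ≈ 2.5587.
n = log₂(2.5587) ≈ 1.3554 half-lives, so t½ = 9.1/1.3554 ≈ 6.7139 minutes.
From t = 20.2 to t = 34.2: 35.8 × (1/2)^((34.2−20.2)/6.7139) ≈ 8.4367 μM.

8.44 μM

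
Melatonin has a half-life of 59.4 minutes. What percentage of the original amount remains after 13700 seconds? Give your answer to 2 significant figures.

13700 seconds = 228.333 minutes.
n = 228.333/59.4 ≈ 3.844 half-lives.
Fraction remaining = (1/2)^3.844 ≈ 0.069637, i.e. 6.9637%.

7.0%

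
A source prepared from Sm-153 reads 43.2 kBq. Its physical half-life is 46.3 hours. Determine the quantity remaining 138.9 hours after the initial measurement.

Elapsed time is 3 half-lives (138.9/46.3).
Each half-life halves the amount: 43.2 × (1/2)^3 = 43.2/8 = 5.4 kBq.

5.4 kBq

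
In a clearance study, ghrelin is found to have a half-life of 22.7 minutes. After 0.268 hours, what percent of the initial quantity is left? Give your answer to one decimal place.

61.2%

0.268 hours = 16.08 minutes.
n = 16.08/22.7 ≈ 0.70837 half-lives.
Fraction remaining = (1/2)^0.70837 ≈ 0.61201, i.e. 61.201%.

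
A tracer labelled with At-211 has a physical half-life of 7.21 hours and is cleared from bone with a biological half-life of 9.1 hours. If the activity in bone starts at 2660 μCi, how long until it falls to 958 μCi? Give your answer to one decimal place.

1/t_eff = 1/t_phys + 1/t_biol = 1/7.21 + 1/9.1 = 0.24859 per hour.
t_eff = 7.21 × 9.1 / (7.21 + 9.1) ≈ 4.0227 hours.
n = log₂(2660/958) ≈ 1.4733; t = 1.4733 × 4.0227 ≈ 5.9268 hours.

5.9 hours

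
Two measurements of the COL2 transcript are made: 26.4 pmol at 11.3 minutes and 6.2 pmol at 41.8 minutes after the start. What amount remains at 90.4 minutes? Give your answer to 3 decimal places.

0.616 pmol

Over Δt = 41.8 − 11.3 = 30.5 minutes, the level fell by a factor of 26.4/6.2 ≈ 4.2581.
n = log₂(4.2581) ≈ 2.0902 half-lives, so t½ = 30.5/2.0902 ≈ 14.592 minutes.
From t = 41.8 to t = 90.4: 6.2 × (1/2)^((90.4−41.8)/14.592) ≈ 0.61628 pmol.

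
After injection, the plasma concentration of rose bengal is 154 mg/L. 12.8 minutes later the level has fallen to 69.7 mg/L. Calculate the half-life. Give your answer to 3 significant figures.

11.2 minutes

A/A₀ = 69.7/154 ≈ 0.4526.
n = log₂(2.2095) ≈ 1.1437 half-lives elapsed in 12.8 minutes.
t½ = 12.8/1.1437 ≈ 11.192 minutes.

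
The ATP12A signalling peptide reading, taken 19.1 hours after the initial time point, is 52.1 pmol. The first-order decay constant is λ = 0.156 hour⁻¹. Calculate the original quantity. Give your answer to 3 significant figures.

1030 pmol

t½ = ln 2 / λ = 0.69315 / 0.156 ≈ 4.4433 hours.
Number of half-lives elapsed: n = 19.1/4.4433 ≈ 4.2987.
A₀ = A × 2^n = 52.1 × 2^4.2987 = 52.1 × 19.68 ≈ 1025.3 pmol.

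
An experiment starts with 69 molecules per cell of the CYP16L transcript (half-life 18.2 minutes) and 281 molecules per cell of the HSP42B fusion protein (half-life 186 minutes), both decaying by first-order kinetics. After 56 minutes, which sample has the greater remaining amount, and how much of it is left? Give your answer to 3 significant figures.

HSP42B fusion protein, 228 molecules per cell

CYP16L transcript: 69 × (1/2)^3.0769 ≈ 8.1772 molecules per cell.
HSP42B fusion protein: 281 × (1/2)^0.30108 ≈ 228.07 molecules per cell.
HSP42B fusion protein has more remaining, at ≈ 228.07 molecules per cell.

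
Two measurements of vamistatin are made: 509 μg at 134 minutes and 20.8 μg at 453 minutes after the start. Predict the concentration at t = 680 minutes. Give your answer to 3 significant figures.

Over Δt = 453 − 134 = 319 minutes, the level fell by a factor of 509/20.8 ≈ 24.471.
n = log₂(24.471) ≈ 4.613 half-lives, so t½ = 319/4.613 ≈ 69.152 minutes.
From t = 453 to t = 680: 20.8 × (1/2)^((680−453)/69.152) ≈ 2.1375 μg.

2.14 μg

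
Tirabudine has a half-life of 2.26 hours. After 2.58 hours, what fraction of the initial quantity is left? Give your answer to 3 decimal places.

0.453

n = 2.58/2.26 ≈ 1.1416 half-lives.
Fraction remaining = (1/2)^1.1416 ≈ 0.45326.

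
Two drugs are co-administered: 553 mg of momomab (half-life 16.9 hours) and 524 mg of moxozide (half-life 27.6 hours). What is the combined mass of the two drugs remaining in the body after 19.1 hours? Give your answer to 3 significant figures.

577 mg

momomab: 553 × (1/2)^(19.1/16.9) = 553 × (1/2)^1.1302 ≈ 252.64 mg.
moxozide: 524 × (1/2)^(19.1/27.6) = 524 × (1/2)^0.69203 ≈ 324.35 mg.
Total = 252.64 + 324.35 ≈ 576.99 mg.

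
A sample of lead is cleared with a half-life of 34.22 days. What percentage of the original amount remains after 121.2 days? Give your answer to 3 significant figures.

8.59%

n = 121.2/34.22 ≈ 3.5418 half-lives.
Fraction remaining = (1/2)^3.5418 ≈ 0.085865, i.e. 8.5865%.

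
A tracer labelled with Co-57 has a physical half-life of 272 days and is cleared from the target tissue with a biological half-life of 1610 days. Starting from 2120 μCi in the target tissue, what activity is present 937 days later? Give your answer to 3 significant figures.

130 μCi

1/t_eff = 1/t_phys + 1/t_biol = 1/272 + 1/1610 = 0.0042976 per day.
t_eff = 272 × 1610 / (272 + 1610) ≈ 232.69 days.
Remaining = 2120 × (1/2)^(937/232.69) = 2120 × (1/2)^4.0268 ≈ 130.06 μCi.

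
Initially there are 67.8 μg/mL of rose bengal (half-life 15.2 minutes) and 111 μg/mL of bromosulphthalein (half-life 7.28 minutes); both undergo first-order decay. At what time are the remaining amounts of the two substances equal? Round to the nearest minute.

10 minutes

Set 67.8·(1/2)^(t/15.2) = 111·(1/2)^(t/7.28).
Taking log₂: log₂(67.8/111) = t·(1/15.2 − 1/7.28).
log₂(0.61081) = -0.7112; 1/15.2 − 1/7.28 = -0.071573.
t = -0.7112 / -0.071573 ≈ 9.9367 minutes.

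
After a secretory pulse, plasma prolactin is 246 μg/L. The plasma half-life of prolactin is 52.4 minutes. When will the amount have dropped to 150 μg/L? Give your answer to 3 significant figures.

37.4 minutes

Fraction remaining = 150/246 ≈ 0.60976.
n = log₂(246/150) = ln(1.64)/ln 2 ≈ 0.7137 half-lives.
t = n × t½ = 0.7137 × 52.4 ≈ 37.398 minutes.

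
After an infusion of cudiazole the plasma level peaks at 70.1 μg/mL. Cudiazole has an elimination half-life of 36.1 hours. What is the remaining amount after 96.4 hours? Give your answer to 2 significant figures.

Number of half-lives: n = 96.4/36.1 ≈ 2.6704.
Remaining = 70.1 × (1/2)^2.6704 = 70.1 × 0.15709 ≈ 11.012 μg/mL.

11 μg/mL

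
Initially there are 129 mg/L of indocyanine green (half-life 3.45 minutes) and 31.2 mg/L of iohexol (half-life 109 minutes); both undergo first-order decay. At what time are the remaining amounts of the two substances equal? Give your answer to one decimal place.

7.3 minutes

Set 129·(1/2)^(t/3.45) = 31.2·(1/2)^(t/109).
Taking log₂: log₂(129/31.2) = t·(1/3.45 − 1/109).
log₂(4.1346) = 2.0478; 1/3.45 − 1/109 = 0.28068.
t = 2.0478 / 0.28068 ≈ 7.2957 minutes.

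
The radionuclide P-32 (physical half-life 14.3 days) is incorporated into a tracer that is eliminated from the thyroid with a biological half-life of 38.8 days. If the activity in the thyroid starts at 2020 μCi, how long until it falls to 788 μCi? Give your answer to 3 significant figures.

14.2 days

1/t_eff = 1/t_phys + 1/t_biol = 1/14.3 + 1/38.8 = 0.095703 per day.
t_eff = 14.3 × 38.8 / (14.3 + 38.8) ≈ 10.449 days.
n = log₂(2020/788) ≈ 1.3581; t = 1.3581 × 10.449 ≈ 14.191 days.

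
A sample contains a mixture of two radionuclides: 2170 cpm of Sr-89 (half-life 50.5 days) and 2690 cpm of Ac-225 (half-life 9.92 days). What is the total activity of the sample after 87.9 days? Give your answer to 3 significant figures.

655 cpm

Sr-89: 2170 × (1/2)^(87.9/50.5) = 2170 × (1/2)^1.7406 ≈ 649.36 cpm.
Ac-225: 2690 × (1/2)^(87.9/9.92) = 2690 × (1/2)^8.8609 ≈ 5.7857 cpm.
Total = 649.36 + 5.7857 ≈ 655.15 cpm.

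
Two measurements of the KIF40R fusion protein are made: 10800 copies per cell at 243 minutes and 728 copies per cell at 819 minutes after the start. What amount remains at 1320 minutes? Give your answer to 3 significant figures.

69.7 copies per cell

Over Δt = 819 − 243 = 576 minutes, the level fell by a factor of 10800/728 ≈ 14.835.
n = log₂(14.835) ≈ 3.8909 half-lives, so t½ = 576/3.8909 ≈ 148.04 minutes.
From t = 819 to t = 1320: 728 × (1/2)^((1320−819)/148.04) ≈ 69.719 copies per cell.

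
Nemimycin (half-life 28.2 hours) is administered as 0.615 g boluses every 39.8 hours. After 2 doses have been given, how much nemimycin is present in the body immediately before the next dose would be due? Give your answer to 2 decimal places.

0.32 g

The 2 doses were given 79.6, 39.8 hours ago.
Total = 0.615·(1/2)^(79.6/28.2) + 0.615·(1/2)^(39.8/28.2)
      = 0.086928 + 0.23122 ≈ 0.31814 g.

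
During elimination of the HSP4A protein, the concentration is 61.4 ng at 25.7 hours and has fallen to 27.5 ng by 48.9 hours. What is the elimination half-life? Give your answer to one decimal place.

Over Δt = 48.9 − 25.7 = 23.2 hours, the level fell by a factor of 61.4/27.5 ≈ 2.2327.
n = log₂(2.2327) ≈ 1.1588 half-lives, so t½ = 23.2/1.1588 ≈ 20.021 hours.

20.0 hours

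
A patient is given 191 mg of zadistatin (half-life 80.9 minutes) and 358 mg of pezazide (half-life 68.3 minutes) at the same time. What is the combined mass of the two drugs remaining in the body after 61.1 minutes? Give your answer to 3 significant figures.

zadistatin: 191 × (1/2)^(61.1/80.9) = 191 × (1/2)^0.75525 ≈ 113.16 mg.
pezazide: 358 × (1/2)^(61.1/68.3) = 358 × (1/2)^0.89458 ≈ 192.57 mg.
Total = 113.16 + 192.57 ≈ 305.73 mg.

306 mg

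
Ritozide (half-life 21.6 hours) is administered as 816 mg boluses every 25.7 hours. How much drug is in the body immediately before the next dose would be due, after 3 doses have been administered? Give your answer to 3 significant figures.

The 3 doses were given 77.1, 51.4, 25.7 hours ago.
Total = 816·(1/2)^(77.1/21.6) + 816·(1/2)^(51.4/21.6) + 816·(1/2)^(25.7/21.6)
      = 68.735 + 156.8 + 357.7 ≈ 583.24 mg.

583 mg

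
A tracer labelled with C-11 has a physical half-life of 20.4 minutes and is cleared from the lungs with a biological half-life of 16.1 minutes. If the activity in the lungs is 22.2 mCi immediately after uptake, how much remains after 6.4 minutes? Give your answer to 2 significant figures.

1/t_eff = 1/t_phys + 1/t_biol = 1/20.4 + 1/16.1 = 0.11113 per minute.
t_eff = 20.4 × 16.1 / (20.4 + 16.1) ≈ 8.9984 minutes.
Remaining = 22.2 × (1/2)^(6.4/8.9984) = 22.2 × (1/2)^0.71124 ≈ 13.56 mCi.

14 mCi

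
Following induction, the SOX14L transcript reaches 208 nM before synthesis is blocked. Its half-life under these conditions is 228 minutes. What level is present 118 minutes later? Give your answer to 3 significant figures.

145 nM

Number of half-lives: n = 118/228 ≈ 0.51754.
Remaining = 208 × (1/2)^0.51754 = 208 × 0.69856 ≈ 145.3 nM.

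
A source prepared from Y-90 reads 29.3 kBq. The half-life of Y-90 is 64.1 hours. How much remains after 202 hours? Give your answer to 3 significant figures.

Number of half-lives: n = 202/64.1 ≈ 3.1513.
Remaining = 29.3 × (1/2)^3.1513 = 29.3 × 0.11255 ≈ 3.2978 kBq.

3.30 kBq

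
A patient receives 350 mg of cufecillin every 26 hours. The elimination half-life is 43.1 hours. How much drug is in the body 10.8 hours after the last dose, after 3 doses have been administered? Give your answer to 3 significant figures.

The 3 doses were given 62.8, 36.8, 10.8 hours ago.
Total = 350·(1/2)^(62.8/43.1) + 350·(1/2)^(36.8/43.1) + 350·(1/2)^(10.8/43.1)
      = 127.48 + 193.66 + 294.2 ≈ 615.34 mg.

615 mg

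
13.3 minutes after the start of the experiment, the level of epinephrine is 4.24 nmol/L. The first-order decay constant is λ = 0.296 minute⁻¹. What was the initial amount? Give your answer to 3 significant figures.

t½ = ln 2 / λ = 0.69315 / 0.296 ≈ 2.3417 minutes.
Number of half-lives elapsed: n = 13.3/2.3417 ≈ 5.6796.
A₀ = A × 2^n = 4.24 × 2^5.6796 = 4.24 × 51.254 ≈ 217.32 nmol/L.

217 nmol/L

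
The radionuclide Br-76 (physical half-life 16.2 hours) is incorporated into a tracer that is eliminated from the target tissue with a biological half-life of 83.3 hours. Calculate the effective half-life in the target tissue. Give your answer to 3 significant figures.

1/t_eff = 1/t_phys + 1/t_biol = 1/16.2 + 1/83.3 = 0.073733 per hour.
t_eff = 16.2 × 83.3 / (16.2 + 83.3) ≈ 13.562 hours.

13.6 hours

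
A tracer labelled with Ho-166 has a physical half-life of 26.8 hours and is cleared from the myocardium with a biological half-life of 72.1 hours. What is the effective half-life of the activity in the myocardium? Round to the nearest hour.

1/t_eff = 1/t_phys + 1/t_biol = 1/26.8 + 1/72.1 = 0.051183 per hour.
t_eff = 26.8 × 72.1 / (26.8 + 72.1) ≈ 19.538 hours.

20 hours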